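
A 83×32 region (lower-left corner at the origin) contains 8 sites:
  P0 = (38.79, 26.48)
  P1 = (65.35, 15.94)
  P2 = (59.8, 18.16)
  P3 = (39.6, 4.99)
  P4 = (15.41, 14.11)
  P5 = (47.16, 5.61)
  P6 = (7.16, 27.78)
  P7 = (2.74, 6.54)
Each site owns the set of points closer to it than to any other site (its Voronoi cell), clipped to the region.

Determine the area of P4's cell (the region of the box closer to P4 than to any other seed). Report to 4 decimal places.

1. box [0,83]×[0,32]: [(0, 0) (83, 0) (83, 32) (0, 32)]
2. ⊥bis P4·P0 via (27.1,20.295): [(0, 0) (37.8378, 0) (20.9071, 32) (0, 32)]  |A|=939.9174
3. ⊥bis P4·P1 via (40.38,15.025): [(0, 0) (37.8378, 0) (20.9071, 32) (0, 32)]  |A|=939.9174
4. ⊥bis P4·P2 via (37.605,16.135): [(0, 0) (37.8378, 0) (20.9071, 32) (0, 32)]  |A|=939.9174
5. ⊥bis P4·P3 via (27.505,9.55): [(0, 0) (23.9045, 0) (29.7019, 15.3772) (20.9071, 32) (0, 32)]  |A|=832.7901
6. ⊥bis P4·P5 via (31.285,9.86): [(0, 0) (23.9045, 0) (29.7019, 15.3772) (20.9071, 32) (0, 32)]  |A|=832.7901
7. ⊥bis P4·P6 via (11.285,20.945): [(0, 14.1344) (0, 0) (23.9045, 0) (29.7019, 15.3772) (23.0117, 28.0222)]  |A|=585.6489
8. ⊥bis P4·P7 via (9.075,10.325): [(4.9971, 17.1502) (15.2439, 0) (23.9045, 0) (29.7019, 15.3772) (23.0117, 28.0222)]  |A|=419.6152
9. canonical 5-gon: [(4.9971, 17.1502) (15.2439, 0) (23.9045, 0) (29.7019, 15.3772) (23.0117, 28.0222)]
10. shoelace: 419.6152

Area of P4's cell: 419.6152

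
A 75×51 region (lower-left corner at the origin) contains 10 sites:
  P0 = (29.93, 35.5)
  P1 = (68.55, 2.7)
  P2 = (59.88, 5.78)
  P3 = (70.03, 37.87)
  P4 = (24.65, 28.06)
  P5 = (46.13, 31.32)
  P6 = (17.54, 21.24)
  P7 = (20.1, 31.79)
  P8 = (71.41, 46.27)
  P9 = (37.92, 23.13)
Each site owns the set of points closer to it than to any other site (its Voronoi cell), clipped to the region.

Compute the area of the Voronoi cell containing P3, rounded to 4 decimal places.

1. box [0,75]×[0,51]: [(0, 0) (75, 0) (75, 51) (0, 51)]
2. ⊥bis P3·P0 via (49.98,36.685): [(52.1482, 0) (75, 0) (75, 51) (49.134, 51)]  |A|=1242.306
3. ⊥bis P3·P1 via (69.29,20.285): [(50.9035, 21.0587) (75, 20.0447) (75, 51) (49.134, 51)]  |A|=760.1875
4. ⊥bis P3·P2 via (64.955,21.825): [(50.5897, 26.3687) (69.9057, 20.2591) (75, 20.0447) (75, 51) (49.134, 51)]  |A|=709.8623
5. ⊥bis P3·P4 via (47.34,32.965): [(50.5897, 26.3687) (69.9057, 20.2591) (75, 20.0447) (75, 51) (49.134, 51)]  |A|=709.8623
6. ⊥bis P3·P5 via (58.08,34.595): [(61.2594, 22.9939) (69.9057, 20.2591) (75, 20.0447) (75, 51) (53.5841, 51)]  |A|=518.5998
7. ⊥bis P3·P6 via (43.785,29.555): [(61.2594, 22.9939) (69.9057, 20.2591) (75, 20.0447) (75, 51) (53.5841, 51)]  |A|=518.5998
8. ⊥bis P3·P7 via (45.065,34.83): [(61.2594, 22.9939) (69.9057, 20.2591) (75, 20.0447) (75, 51) (53.5841, 51)]  |A|=518.5998
9. ⊥bis P3·P8 via (70.72,42.07): [(55.3389, 44.5969) (61.2594, 22.9939) (69.9057, 20.2591) (75, 20.0447) (75, 41.3669)]  |A|=355.3365
10. ⊥bis P3·P9 via (53.975,30.5): [(55.3389, 44.5969) (61.2594, 22.9939) (69.9057, 20.2591) (75, 20.0447) (75, 41.3669)]  |A|=355.3365
11. canonical 5-gon: [(55.3389, 44.5969) (61.2594, 22.9939) (69.9057, 20.2591) (75, 20.0447) (75, 41.3669)]
12. shoelace: 355.3365

Area of P3's cell: 355.3365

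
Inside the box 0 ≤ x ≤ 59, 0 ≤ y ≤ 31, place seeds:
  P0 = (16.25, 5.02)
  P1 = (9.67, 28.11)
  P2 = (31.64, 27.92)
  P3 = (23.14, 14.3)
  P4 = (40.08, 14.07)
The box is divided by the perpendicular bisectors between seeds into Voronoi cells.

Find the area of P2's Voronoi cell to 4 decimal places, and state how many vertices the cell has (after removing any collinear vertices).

Area of P2's cell: 229.8951 (4 vertices)

1. box [0,59]×[0,31]: [(0, 0) (59, 0) (59, 31) (0, 31)]
2. ⊥bis P2·P0 via (23.945,16.47): [(48.452, 0) (59, 0) (59, 31) (2.3247, 31)]  |A|=1041.9615
3. ⊥bis P2·P1 via (20.655,28.015): [(20.5747, 18.735) (48.452, 0) (59, 0) (59, 31) (20.6808, 31)]  |A|=929.3922
4. ⊥bis P2·P3 via (27.39,21.11): [(20.6318, 25.3277) (59, 1.3828) (59, 31) (20.6808, 31)]  |A|=676.8597
5. ⊥bis P2·P4 via (35.86,20.995): [(20.6318, 25.3277) (31.6678, 18.4403) (52.2782, 31) (20.6808, 31)]  |A|=229.8951
6. canonical 4-gon: [(20.6318, 25.3277) (31.6678, 18.4403) (52.2782, 31) (20.6808, 31)]
7. shoelace: 229.8951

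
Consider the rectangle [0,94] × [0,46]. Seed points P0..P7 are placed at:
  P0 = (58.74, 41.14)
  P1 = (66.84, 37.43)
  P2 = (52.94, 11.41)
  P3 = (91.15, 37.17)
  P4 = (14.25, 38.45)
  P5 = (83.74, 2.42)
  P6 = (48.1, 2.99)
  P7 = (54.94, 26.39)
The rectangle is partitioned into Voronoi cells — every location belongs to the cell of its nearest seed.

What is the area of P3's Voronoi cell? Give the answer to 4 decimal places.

Area of P3's cell: 391.0853

1. box [0,94]×[0,46]: [(0, 0) (94, 0) (94, 46) (0, 46)]
2. ⊥bis P3·P0 via (74.945,39.155): [(70.1488, 0) (94, 0) (94, 46) (75.7835, 46)]  |A|=967.5583
3. ⊥bis P3·P1 via (78.995,37.3): [(78.5961, 0) (94, 0) (94, 46) (79.088, 46)]  |A|=697.2653
4. ⊥bis P3·P2 via (72.045,24.29): [(78.7495, 14.3452) (88.4206, 0) (94, 0) (94, 46) (79.088, 46)]  |A|=626.7982
5. ⊥bis P3·P4 via (52.7,37.81): [(78.7495, 14.3452) (88.4206, 0) (94, 0) (94, 46) (79.088, 46)]  |A|=626.7982
6. ⊥bis P3·P5 via (87.445,19.795): [(78.8274, 21.6326) (94, 18.3972) (94, 46) (79.088, 46)]  |A|=391.0853
7. ⊥bis P3·P6 via (69.625,20.08): [(78.8274, 21.6326) (94, 18.3972) (94, 46) (79.088, 46)]  |A|=391.0853
8. ⊥bis P3·P7 via (73.045,31.78): [(78.8274, 21.6326) (94, 18.3972) (94, 46) (79.088, 46)]  |A|=391.0853
9. canonical 4-gon: [(78.8274, 21.6326) (94, 18.3972) (94, 46) (79.088, 46)]
10. shoelace: 391.0853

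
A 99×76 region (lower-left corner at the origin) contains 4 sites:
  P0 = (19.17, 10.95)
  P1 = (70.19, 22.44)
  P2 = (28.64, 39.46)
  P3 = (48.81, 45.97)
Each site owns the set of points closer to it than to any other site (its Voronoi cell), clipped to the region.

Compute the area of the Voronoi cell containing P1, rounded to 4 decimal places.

Area of P1's cell: 2435.6262

1. box [0,99]×[0,76]: [(0, 0) (99, 0) (99, 76) (0, 76)]
2. ⊥bis P1·P0 via (44.68,16.695): [(48.4398, 0) (99, 0) (99, 76) (31.3242, 76)]  |A|=4492.9687
3. ⊥bis P1·P2 via (49.415,30.95): [(44.2883, 18.4344) (48.4398, 0) (99, 0) (99, 76) (67.8687, 76)]  |A|=3441.1151
4. ⊥bis P1·P3 via (59.5,34.205): [(45.5598, 21.5386) (44.2883, 18.4344) (48.4398, 0) (99, 0) (99, 70.0958)]  |A|=2435.6262
5. canonical 5-gon: [(45.5598, 21.5386) (44.2883, 18.4344) (48.4398, 0) (99, 0) (99, 70.0958)]
6. shoelace: 2435.6262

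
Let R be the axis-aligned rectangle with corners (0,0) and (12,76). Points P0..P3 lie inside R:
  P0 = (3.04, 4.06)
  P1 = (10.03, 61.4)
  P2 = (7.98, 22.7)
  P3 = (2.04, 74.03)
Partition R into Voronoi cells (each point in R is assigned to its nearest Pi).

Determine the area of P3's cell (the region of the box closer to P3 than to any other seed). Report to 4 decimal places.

Area of P3's cell: 99.6857

1. box [0,12]×[0,76]: [(0, 0) (12, 0) (12, 76) (0, 76)]
2. ⊥bis P3·P0 via (2.54,39.045): [(0, 39.0087) (12, 39.1802) (12, 76) (0, 76)]  |A|=442.8666
3. ⊥bis P3·P1 via (6.035,67.715): [(0, 63.8971) (12, 71.4886) (12, 76) (0, 76)]  |A|=99.6857
4. ⊥bis P3·P2 via (5.01,48.365): [(0, 63.8971) (12, 71.4886) (12, 76) (0, 76)]  |A|=99.6857
5. canonical 4-gon: [(0, 63.8971) (12, 71.4886) (12, 76) (0, 76)]
6. shoelace: 99.6857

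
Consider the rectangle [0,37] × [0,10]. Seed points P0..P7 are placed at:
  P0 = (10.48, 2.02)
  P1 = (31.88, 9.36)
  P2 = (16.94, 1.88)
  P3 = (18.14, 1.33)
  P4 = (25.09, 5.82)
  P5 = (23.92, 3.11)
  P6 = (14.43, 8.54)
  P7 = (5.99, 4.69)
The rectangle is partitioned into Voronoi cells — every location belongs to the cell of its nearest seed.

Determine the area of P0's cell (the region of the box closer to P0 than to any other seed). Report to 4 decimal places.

Area of P0's cell: 32.8113

1. box [0,37]×[0,10]: [(0, 0) (37, 0) (37, 10) (0, 10)]
2. ⊥bis P0·P1 via (21.18,5.69): [(0, 0) (23.1316, 0) (19.7017, 10) (0, 10)]  |A|=214.1666
3. ⊥bis P0·P2 via (13.71,1.95): [(0, 0) (13.6677, 0) (13.8845, 10) (0, 10)]  |A|=137.761
4. ⊥bis P0·P3 via (14.31,1.675): [(0, 0) (13.6677, 0) (13.8845, 10) (0, 10)]  |A|=137.761
5. ⊥bis P0·P4 via (17.785,3.92): [(0, 0) (13.6677, 0) (13.8845, 10) (0, 10)]  |A|=137.761
6. ⊥bis P0·P5 via (17.2,2.565): [(0, 0) (13.6677, 0) (13.8845, 10) (0, 10)]  |A|=137.761
7. ⊥bis P0·P6 via (12.455,5.28): [(0, 0) (13.6677, 0) (13.765, 4.4864) (4.664, 10) (0, 10)]  |A|=112.342
8. ⊥bis P0·P7 via (8.235,3.355): [(6.2399, 0) (13.6677, 0) (13.765, 4.4864) (10.1942, 6.6497)]  |A|=32.8113
9. canonical 4-gon: [(6.2399, 0) (13.6677, 0) (13.765, 4.4864) (10.1942, 6.6497)]
10. shoelace: 32.8113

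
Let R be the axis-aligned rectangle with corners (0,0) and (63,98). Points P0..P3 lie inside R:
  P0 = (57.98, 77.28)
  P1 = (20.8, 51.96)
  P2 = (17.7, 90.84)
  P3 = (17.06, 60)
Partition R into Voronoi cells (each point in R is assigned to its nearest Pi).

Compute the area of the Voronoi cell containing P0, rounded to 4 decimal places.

1. box [0,63]×[0,98]: [(0, 0) (63, 0) (63, 98) (0, 98)]
2. ⊥bis P0·P1 via (39.39,64.62): [(63, 29.951) (63, 98) (16.6578, 98)]  |A|=1576.7694
3. ⊥bis P0·P2 via (37.84,84.06): [(33.9733, 72.5739) (63, 29.951) (63, 98) (42.5328, 98)]  |A|=1247.8199
4. ⊥bis P0·P3 via (37.52,68.64): [(34.8096, 75.0583) (38.9362, 65.2864) (63, 29.951) (63, 98) (42.5328, 98)]  |A|=1238.6076
5. canonical 5-gon: [(34.8096, 75.0583) (38.9362, 65.2864) (63, 29.951) (63, 98) (42.5328, 98)]
6. shoelace: 1238.6076

Area of P0's cell: 1238.6076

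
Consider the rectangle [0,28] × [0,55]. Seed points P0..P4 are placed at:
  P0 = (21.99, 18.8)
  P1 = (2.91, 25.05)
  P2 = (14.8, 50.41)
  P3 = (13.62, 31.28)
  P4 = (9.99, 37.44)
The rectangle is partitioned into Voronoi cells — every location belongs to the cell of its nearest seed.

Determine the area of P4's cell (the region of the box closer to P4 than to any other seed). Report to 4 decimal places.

Area of P4's cell: 207.8408

1. box [0,28]×[0,55]: [(0, 0) (28, 0) (28, 55) (0, 55)]
2. ⊥bis P4·P0 via (15.99,28.12): [(0, 17.826) (28, 35.8518) (28, 55) (0, 55)]  |A|=788.5112
3. ⊥bis P4·P1 via (6.45,31.245): [(0, 34.9307) (14.0756, 26.8875) (28, 35.8518) (28, 55) (0, 55)]  |A|=668.132
4. ⊥bis P4·P2 via (12.395,43.925): [(0, 48.5218) (0, 34.9307) (14.0756, 26.8875) (28, 35.8518) (28, 38.1378)]  |A|=341.3658
5. ⊥bis P4·P3 via (11.805,34.36): [(21.995, 40.3648) (0, 48.5218) (0, 34.9307) (6.485, 31.225)]  |A|=207.8408
6. canonical 4-gon: [(21.995, 40.3648) (0, 48.5218) (0, 34.9307) (6.485, 31.225)]
7. shoelace: 207.8408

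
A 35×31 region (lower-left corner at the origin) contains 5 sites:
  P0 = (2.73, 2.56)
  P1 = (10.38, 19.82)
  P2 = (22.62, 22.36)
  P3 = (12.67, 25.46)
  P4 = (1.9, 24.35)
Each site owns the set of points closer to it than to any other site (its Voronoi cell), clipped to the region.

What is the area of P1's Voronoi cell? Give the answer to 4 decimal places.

1. box [0,35]×[0,31]: [(0, 0) (35, 0) (35, 31) (0, 31)]
2. ⊥bis P1·P0 via (6.555,11.19): [(0, 14.0953) (31.802, 0) (35, 0) (35, 31) (0, 31)]  |A|=860.8705
3. ⊥bis P1·P2 via (16.5,21.09): [(0, 14.0953) (19.7699, 5.3329) (14.4435, 31) (0, 31)]  |A|=352.4632
4. ⊥bis P1·P3 via (11.525,22.64): [(0, 27.3195) (0, 14.0953) (19.7699, 5.3329) (16.6065, 20.5768)]  |A|=246.6288
5. ⊥bis P1·P4 via (6.14,22.085): [(7.3435, 24.3378) (1.5136, 13.4245) (19.7699, 5.3329) (16.6065, 20.5768)]  |A|=187.8588
6. canonical 4-gon: [(7.3435, 24.3378) (1.5136, 13.4245) (19.7699, 5.3329) (16.6065, 20.5768)]
7. shoelace: 187.8588

Area of P1's cell: 187.8588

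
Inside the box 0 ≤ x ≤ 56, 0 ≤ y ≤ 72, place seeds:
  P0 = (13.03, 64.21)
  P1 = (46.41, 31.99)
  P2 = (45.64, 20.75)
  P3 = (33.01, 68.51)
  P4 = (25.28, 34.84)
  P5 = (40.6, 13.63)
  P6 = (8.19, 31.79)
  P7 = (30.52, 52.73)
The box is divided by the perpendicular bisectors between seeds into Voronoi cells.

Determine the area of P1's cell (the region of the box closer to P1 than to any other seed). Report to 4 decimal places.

Area of P1's cell: 436.3665

1. box [0,56]×[0,72]: [(0, 0) (56, 0) (56, 72) (0, 72)]
2. ⊥bis P1·P0 via (29.72,48.1): [(0, 17.31) (0, 0) (56, 0) (56, 72) (52.7894, 72)]  |A|=2588.4729
3. ⊥bis P1·P2 via (46.025,26.37): [(11.0574, 28.7655) (56, 25.6867) (56, 72) (52.7894, 72)]  |A|=1110.1251
4. ⊥bis P1·P3 via (39.71,50.25): [(27.4549, 45.7533) (11.0574, 28.7655) (56, 25.6867) (56, 56.2272)]  |A|=842.8731
5. ⊥bis P1·P4 via (35.845,33.415): [(38.0327, 49.6346) (34.9967, 27.1255) (56, 25.6867) (56, 56.2272)]  |A|=512.9321
6. ⊥bis P1·P5 via (43.505,22.81): [(38.0327, 49.6346) (34.9967, 27.1255) (56, 25.6867) (56, 56.2272)]  |A|=512.9321
7. ⊥bis P1·P6 via (27.3,31.89): [(38.0327, 49.6346) (34.9967, 27.1255) (56, 25.6867) (56, 56.2272)]  |A|=512.9321
8. ⊥bis P1·P7 via (38.465,42.36): [(36.8886, 41.1522) (34.9967, 27.1255) (56, 25.6867) (56, 55.7945)]  |A|=436.3665
9. canonical 4-gon: [(36.8886, 41.1522) (34.9967, 27.1255) (56, 25.6867) (56, 55.7945)]
10. shoelace: 436.3665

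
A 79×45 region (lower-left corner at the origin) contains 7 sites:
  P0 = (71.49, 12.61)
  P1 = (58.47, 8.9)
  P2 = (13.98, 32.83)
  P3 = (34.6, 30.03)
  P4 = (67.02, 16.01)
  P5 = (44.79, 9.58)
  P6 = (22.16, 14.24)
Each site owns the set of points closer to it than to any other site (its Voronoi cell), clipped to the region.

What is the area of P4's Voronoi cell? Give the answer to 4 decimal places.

Area of P4's cell: 655.5423

1. box [0,79]×[0,45]: [(0, 0) (79, 0) (79, 45) (0, 45)]
2. ⊥bis P4·P0 via (69.255,14.31): [(0, 0) (58.3704, 0) (79, 27.1218) (79, 45) (0, 45)]  |A|=3275.2445
3. ⊥bis P4·P1 via (62.745,12.455): [(65.4081, 9.2525) (79, 27.1218) (79, 45) (35.6813, 45)]  |A|=895.7673
4. ⊥bis P4·P2 via (40.5,24.42): [(43.8943, 35.1236) (65.4081, 9.2525) (79, 27.1218) (79, 45) (47.0263, 45)]  |A|=839.7429
5. ⊥bis P4·P3 via (50.81,23.02): [(51.8875, 25.5115) (65.4081, 9.2525) (79, 27.1218) (79, 45) (60.3152, 45)]  |A|=655.7282
6. ⊥bis P4·P5 via (55.905,12.795): [(52.0908, 25.9817) (52.4077, 24.8859) (65.4081, 9.2525) (79, 27.1218) (79, 45) (60.3152, 45)]  |A|=655.5423
7. ⊥bis P4·P6 via (44.59,15.125): [(52.0908, 25.9817) (52.4077, 24.8859) (65.4081, 9.2525) (79, 27.1218) (79, 45) (60.3152, 45)]  |A|=655.5423
8. canonical 6-gon: [(52.0908, 25.9817) (52.4077, 24.8859) (65.4081, 9.2525) (79, 27.1218) (79, 45) (60.3152, 45)]
9. shoelace: 655.5423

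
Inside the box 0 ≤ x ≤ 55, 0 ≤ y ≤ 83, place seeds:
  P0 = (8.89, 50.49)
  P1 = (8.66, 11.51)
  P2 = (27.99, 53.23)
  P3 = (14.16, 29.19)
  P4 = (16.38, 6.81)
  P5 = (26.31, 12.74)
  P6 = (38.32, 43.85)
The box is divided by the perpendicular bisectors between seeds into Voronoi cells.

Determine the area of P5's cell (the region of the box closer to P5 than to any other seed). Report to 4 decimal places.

1. box [0,55]×[0,83]: [(0, 0) (55, 0) (55, 83) (0, 83)]
2. ⊥bis P5·P0 via (17.6,31.615): [(0, 23.4934) (0, 0) (55, 0) (55, 48.8735)]  |A|=1990.0883
3. ⊥bis P5·P1 via (17.485,12.125): [(16.1727, 30.9564) (18.33, 0) (55, 0) (55, 48.8735)]  |A|=1516.3986
4. ⊥bis P5·P2 via (27.15,32.985): [(21.1118, 33.2355) (16.1727, 30.9564) (18.33, 0) (55, 0) (55, 31.8295)]  |A|=1227.6026
5. ⊥bis P5·P3 via (20.235,20.965): [(36.0112, 32.6173) (17.0337, 18.6005) (18.33, 0) (55, 0) (55, 31.8295)]  |A|=1085.821
6. ⊥bis P5·P4 via (21.345,9.775): [(36.0112, 32.6173) (17.0337, 18.6005) (17.1604, 16.7822) (27.1824, 0) (55, 0) (55, 31.8295)]  |A|=1011.5391
7. ⊥bis P5·P6 via (32.315,28.295): [(30.8992, 28.8416) (17.0337, 18.6005) (17.1604, 16.7822) (27.1824, 0) (55, 0) (55, 19.5375)]  |A|=825.5532
8. canonical 6-gon: [(30.8992, 28.8416) (17.0337, 18.6005) (17.1604, 16.7822) (27.1824, 0) (55, 0) (55, 19.5375)]
9. shoelace: 825.5532

Area of P5's cell: 825.5532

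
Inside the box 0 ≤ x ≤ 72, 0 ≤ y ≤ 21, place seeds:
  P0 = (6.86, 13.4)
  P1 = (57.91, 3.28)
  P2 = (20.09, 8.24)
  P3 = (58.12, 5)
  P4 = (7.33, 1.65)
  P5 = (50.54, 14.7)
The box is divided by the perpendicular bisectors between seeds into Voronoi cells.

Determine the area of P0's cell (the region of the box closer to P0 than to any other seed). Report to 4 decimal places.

Area of P0's cell: 200.1473

1. box [0,72]×[0,21]: [(0, 0) (72, 0) (72, 21) (0, 21)]
2. ⊥bis P0·P1 via (32.385,8.34): [(0, 0) (30.7317, 0) (34.8947, 21) (0, 21)]  |A|=689.077
3. ⊥bis P0·P2 via (13.475,10.82): [(0, 0) (9.255, 0) (17.4454, 21) (0, 21)]  |A|=280.354
4. ⊥bis P0·P3 via (32.49,9.2): [(0, 0) (9.255, 0) (17.4454, 21) (0, 21)]  |A|=280.354
5. ⊥bis P0·P4 via (7.095,7.525): [(0, 7.2412) (12.2706, 7.732) (17.4454, 21) (0, 21)]  |A|=200.1473
6. ⊥bis P0·P5 via (28.7,14.05): [(0, 7.2412) (12.2706, 7.732) (17.4454, 21) (0, 21)]  |A|=200.1473
7. canonical 4-gon: [(0, 7.2412) (12.2706, 7.732) (17.4454, 21) (0, 21)]
8. shoelace: 200.1473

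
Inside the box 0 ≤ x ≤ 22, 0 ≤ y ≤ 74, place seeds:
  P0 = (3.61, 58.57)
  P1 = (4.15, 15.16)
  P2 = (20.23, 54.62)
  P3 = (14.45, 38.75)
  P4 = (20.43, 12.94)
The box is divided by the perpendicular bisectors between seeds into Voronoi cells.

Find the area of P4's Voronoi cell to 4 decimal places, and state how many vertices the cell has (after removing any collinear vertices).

Area of P4's cell: 255.8370 (4 vertices)

1. box [0,22]×[0,74]: [(0, 0) (22, 0) (22, 74) (0, 74)]
2. ⊥bis P4·P0 via (12.02,35.755): [(0, 31.3242) (0, 0) (22, 0) (22, 39.4338)]  |A|=778.3382
3. ⊥bis P4·P1 via (12.29,14.05): [(15.4207, 37.0086) (10.3741, 0) (22, 0) (22, 39.4338)]  |A|=344.8522
4. ⊥bis P4·P2 via (20.33,33.78): [(14.977, 33.7543) (10.3741, 0) (22, 0) (22, 33.788)]  |A|=314.8597
5. ⊥bis P4·P3 via (17.44,25.845): [(13.7829, 24.9977) (10.3741, 0) (22, 0) (22, 26.9015)]  |A|=255.837
6. canonical 4-gon: [(13.7829, 24.9977) (10.3741, 0) (22, 0) (22, 26.9015)]
7. shoelace: 255.837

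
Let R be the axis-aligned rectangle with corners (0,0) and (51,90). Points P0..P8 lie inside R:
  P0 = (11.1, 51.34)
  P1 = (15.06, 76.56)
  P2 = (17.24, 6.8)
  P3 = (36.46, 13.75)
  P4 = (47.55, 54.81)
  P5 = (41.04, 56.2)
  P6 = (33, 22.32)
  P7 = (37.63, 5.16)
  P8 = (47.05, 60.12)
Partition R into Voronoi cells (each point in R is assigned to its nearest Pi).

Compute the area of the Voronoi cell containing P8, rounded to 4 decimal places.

1. box [0,51]×[0,90]: [(0, 0) (51, 0) (51, 90) (0, 90)]
2. ⊥bis P8·P0 via (29.075,55.73): [(42.6858, 0) (51, 0) (51, 90) (20.7053, 90)]  |A|=1737.3989
3. ⊥bis P8·P1 via (31.055,68.34): [(27.6252, 61.6661) (42.6858, 0) (51, 0) (51, 90) (42.1863, 90)]  |A|=1433.079
4. ⊥bis P8·P2 via (32.145,33.46): [(27.6252, 61.6661) (34.8886, 31.9261) (51, 22.9186) (51, 90) (42.1863, 90)]  |A|=1115.7338
5. ⊥bis P8·P3 via (41.755,36.935): [(27.6252, 61.6661) (33.1874, 38.8917) (51, 34.8236) (51, 90) (42.1863, 90)]  |A|=961.2533
6. ⊥bis P8·P4 via (47.3,57.465): [(27.6252, 61.6661) (29.0705, 55.7485) (51, 57.8134) (51, 90) (42.1863, 90)]  |A|=567.4181
7. ⊥bis P8·P5 via (44.045,58.16): [(33.8534, 73.7854) (44.6604, 57.2165) (51, 57.8134) (51, 90) (42.1863, 90)]  |A|=403.146
8. ⊥bis P8·P6 via (40.025,41.22): [(33.8534, 73.7854) (44.6604, 57.2165) (51, 57.8134) (51, 90) (42.1863, 90)]  |A|=403.146
9. ⊥bis P8·P7 via (42.34,32.64): [(33.8534, 73.7854) (44.6604, 57.2165) (51, 57.8134) (51, 90) (42.1863, 90)]  |A|=403.146
10. canonical 5-gon: [(33.8534, 73.7854) (44.6604, 57.2165) (51, 57.8134) (51, 90) (42.1863, 90)]
11. shoelace: 403.146

Area of P8's cell: 403.1460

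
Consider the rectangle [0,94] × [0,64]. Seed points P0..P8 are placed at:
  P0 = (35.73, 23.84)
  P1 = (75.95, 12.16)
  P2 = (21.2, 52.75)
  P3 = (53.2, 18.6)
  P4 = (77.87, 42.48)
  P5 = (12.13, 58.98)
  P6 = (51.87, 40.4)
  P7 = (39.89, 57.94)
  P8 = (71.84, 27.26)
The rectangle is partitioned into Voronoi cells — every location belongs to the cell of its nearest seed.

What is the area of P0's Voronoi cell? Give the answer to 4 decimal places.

Area of P0's cell: 1433.3827

1. box [0,94]×[0,64]: [(0, 0) (94, 0) (94, 64) (0, 64)]
2. ⊥bis P0·P1 via (55.84,18): [(0, 0) (50.6127, 0) (69.1985, 64) (0, 64)]  |A|=3833.9609
3. ⊥bis P0·P2 via (28.465,38.295): [(0, 23.9887) (0, 0) (50.6127, 0) (67.4193, 57.8732)]  |A|=2273.21
4. ⊥bis P0·P3 via (44.465,21.22): [(53.3358, 50.7949) (0, 23.9887) (0, 0) (38.1002, 0)]  |A|=1607.3753
5. ⊥bis P0·P4 via (56.8,33.16): [(51.5835, 44.953) (49.7882, 49.0119) (0, 23.9887) (0, 0) (38.1002, 0)]  |A|=1598.575
6. ⊥bis P0·P5 via (23.93,41.41): [(51.5835, 44.953) (49.7882, 49.0119) (0, 23.9887) (0, 0) (38.1002, 0)]  |A|=1598.575
7. ⊥bis P0·P6 via (43.8,32.12): [(46.8444, 29.1528) (34.4025, 41.2792) (0, 23.9887) (0, 0) (38.1002, 0)]  |A|=1433.3827
8. ⊥bis P0·P7 via (37.81,40.89): [(46.8444, 29.1528) (34.4025, 41.2792) (0, 23.9887) (0, 0) (38.1002, 0)]  |A|=1433.3827
9. ⊥bis P0·P8 via (53.785,25.55): [(46.8444, 29.1528) (34.4025, 41.2792) (0, 23.9887) (0, 0) (38.1002, 0)]  |A|=1433.3827
10. canonical 5-gon: [(46.8444, 29.1528) (34.4025, 41.2792) (0, 23.9887) (0, 0) (38.1002, 0)]
11. shoelace: 1433.3827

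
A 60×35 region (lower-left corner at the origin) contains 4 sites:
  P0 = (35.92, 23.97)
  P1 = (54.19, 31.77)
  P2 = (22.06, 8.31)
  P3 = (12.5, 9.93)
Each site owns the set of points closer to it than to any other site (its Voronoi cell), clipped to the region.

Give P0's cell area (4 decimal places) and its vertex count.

Area of P0's cell: 740.2895 (5 vertices)

1. box [0,60]×[0,35]: [(0, 0) (60, 0) (60, 35) (0, 35)]
2. ⊥bis P0·P1 via (45.055,27.87): [(0, 0) (56.9535, 0) (42.011, 35) (0, 35)]  |A|=1731.879
3. ⊥bis P0·P2 via (28.99,16.14): [(47.2261, 0) (56.9535, 0) (42.011, 35) (7.6806, 35)]  |A|=771.0108
4. ⊥bis P0·P3 via (24.21,16.95): [(19.8416, 24.2368) (47.2261, 0) (56.9535, 0) (42.011, 35) (13.3892, 35)]  |A|=740.2895
5. canonical 5-gon: [(19.8416, 24.2368) (47.2261, 0) (56.9535, 0) (42.011, 35) (13.3892, 35)]
6. shoelace: 740.2895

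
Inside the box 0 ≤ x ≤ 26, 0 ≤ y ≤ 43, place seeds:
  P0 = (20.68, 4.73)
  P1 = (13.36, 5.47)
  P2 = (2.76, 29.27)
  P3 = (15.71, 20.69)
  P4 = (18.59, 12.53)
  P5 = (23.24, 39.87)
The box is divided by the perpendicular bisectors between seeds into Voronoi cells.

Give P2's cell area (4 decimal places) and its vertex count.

Area of P2's cell: 268.2262 (5 vertices)

1. box [0,26]×[0,43]: [(0, 0) (26, 0) (26, 43) (0, 43)]
2. ⊥bis P2·P0 via (11.72,17): [(0, 8.4416) (26, 27.4278) (26, 43) (0, 43)]  |A|=651.6977
3. ⊥bis P2·P1 via (8.06,17.37): [(0, 13.7803) (18.7413, 22.1272) (26, 27.4278) (26, 43) (0, 43)]  |A|=601.6713
4. ⊥bis P2·P3 via (9.235,24.98): [(0, 13.7803) (2.5742, 14.9268) (21.1741, 43) (0, 43)]  |A|=334.8224
5. ⊥bis P2·P4 via (10.675,20.9): [(0, 13.7803) (2.5742, 14.9268) (21.1741, 43) (0, 43)]  |A|=334.8224
6. ⊥bis P2·P5 via (13,34.57): [(0, 13.7803) (2.5742, 14.9268) (14.1354, 32.3763) (8.6368, 43) (0, 43)]  |A|=268.2262
7. canonical 5-gon: [(0, 13.7803) (2.5742, 14.9268) (14.1354, 32.3763) (8.6368, 43) (0, 43)]
8. shoelace: 268.2262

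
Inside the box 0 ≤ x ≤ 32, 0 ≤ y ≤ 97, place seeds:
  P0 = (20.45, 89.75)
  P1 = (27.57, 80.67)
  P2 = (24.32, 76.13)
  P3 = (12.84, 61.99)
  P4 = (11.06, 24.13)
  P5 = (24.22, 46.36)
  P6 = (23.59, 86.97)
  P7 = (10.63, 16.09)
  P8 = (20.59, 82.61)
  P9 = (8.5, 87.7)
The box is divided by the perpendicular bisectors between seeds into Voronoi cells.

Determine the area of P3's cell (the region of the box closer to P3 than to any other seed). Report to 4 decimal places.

Area of P3's cell: 544.0753

1. box [0,32]×[0,97]: [(0, 0) (32, 0) (32, 97) (0, 97)]
2. ⊥bis P3·P0 via (16.645,75.87): [(0, 80.433) (0, 0) (32, 0) (32, 71.6607)]  |A|=2433.4982
3. ⊥bis P3·P1 via (20.205,71.33): [(13.2765, 76.7934) (0, 80.433) (0, 0) (32, 0) (32, 62.0291)]  |A|=2343.3302
4. ⊥bis P3·P2 via (18.58,69.06): [(6.9025, 78.5408) (0, 80.433) (0, 0) (32, 0) (32, 58.1646)]  |A|=2264.1387
5. ⊥bis P3·P4 via (11.95,43.06): [(6.9025, 78.5408) (0, 80.433) (0, 43.6218) (32, 42.1173) (32, 58.1646)]  |A|=892.3119
6. ⊥bis P3·P5 via (18.53,54.175): [(28.2221, 61.2317) (6.9025, 78.5408) (0, 80.433) (0, 43.6218) (3.7908, 43.4436)]  |A|=594.9048
7. ⊥bis P3·P6 via (18.215,74.48): [(28.2221, 61.2317) (6.9025, 78.5408) (0, 80.433) (0, 43.6218) (3.7908, 43.4436)]  |A|=594.9048
8. ⊥bis P3·P7 via (11.735,39.04): [(28.2221, 61.2317) (6.9025, 78.5408) (0, 80.433) (0, 43.6218) (3.7908, 43.4436)]  |A|=594.9048
9. ⊥bis P3·P8 via (16.715,72.3): [(28.2221, 61.2317) (12.7569, 73.7876) (0, 78.5823) (0, 43.6218) (3.7908, 43.4436)]  |A|=572.235
10. ⊥bis P3·P9 via (10.67,74.845): [(28.2221, 61.2317) (12.7569, 73.7876) (10.1688, 74.7604) (0, 73.0438) (0, 43.6218) (3.7908, 43.4436)]  |A|=544.0753
11. canonical 6-gon: [(28.2221, 61.2317) (12.7569, 73.7876) (10.1688, 74.7604) (0, 73.0438) (0, 43.6218) (3.7908, 43.4436)]
12. shoelace: 544.0753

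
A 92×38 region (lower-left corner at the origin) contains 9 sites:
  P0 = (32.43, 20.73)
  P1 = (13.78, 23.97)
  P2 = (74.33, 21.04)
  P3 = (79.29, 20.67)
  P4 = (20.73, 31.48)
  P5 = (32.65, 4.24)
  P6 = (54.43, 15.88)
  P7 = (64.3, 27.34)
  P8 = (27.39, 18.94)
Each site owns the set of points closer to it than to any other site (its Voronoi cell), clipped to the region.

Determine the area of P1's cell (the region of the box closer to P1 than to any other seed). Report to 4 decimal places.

Area of P1's cell: 589.2036

1. box [0,92]×[0,38]: [(0, 0) (92, 0) (92, 38) (0, 38)]
2. ⊥bis P1·P0 via (23.105,22.35): [(0, 0) (19.2222, 0) (25.8238, 38) (0, 38)]  |A|=855.8746
3. ⊥bis P1·P2 via (44.055,22.505): [(0, 0) (19.2222, 0) (25.8238, 38) (0, 38)]  |A|=855.8746
4. ⊥bis P1·P3 via (46.535,22.32): [(0, 0) (19.2222, 0) (25.8238, 38) (0, 38)]  |A|=855.8746
5. ⊥bis P1·P4 via (17.255,27.725): [(0, 0) (19.2222, 0) (23.0992, 22.3166) (6.1521, 38) (0, 38)]  |A|=701.6147
6. ⊥bis P1·P5 via (23.215,14.105): [(0, 0) (8.4672, 0) (21.3653, 12.3359) (23.0992, 22.3166) (6.1521, 38) (0, 38)]  |A|=635.278
7. ⊥bis P1·P6 via (34.105,19.925): [(0, 0) (8.4672, 0) (21.3653, 12.3359) (23.0992, 22.3166) (6.1521, 38) (0, 38)]  |A|=635.278
8. ⊥bis P1·P7 via (39.04,25.655): [(0, 0) (8.4672, 0) (21.3653, 12.3359) (23.0992, 22.3166) (6.1521, 38) (0, 38)]  |A|=635.278
9. ⊥bis P1·P8 via (20.585,21.455): [(0, 0) (8.4672, 0) (14.9456, 6.196) (21.463, 23.8307) (6.1521, 38) (0, 38)]  |A|=589.2036
10. canonical 6-gon: [(0, 0) (8.4672, 0) (14.9456, 6.196) (21.463, 23.8307) (6.1521, 38) (0, 38)]
11. shoelace: 589.2036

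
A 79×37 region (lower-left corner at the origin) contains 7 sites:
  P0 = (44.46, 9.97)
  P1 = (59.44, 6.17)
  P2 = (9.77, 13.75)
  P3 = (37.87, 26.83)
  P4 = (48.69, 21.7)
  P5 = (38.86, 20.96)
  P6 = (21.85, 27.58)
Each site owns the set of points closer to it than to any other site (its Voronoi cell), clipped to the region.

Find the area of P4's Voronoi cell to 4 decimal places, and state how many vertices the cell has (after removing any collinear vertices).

Area of P4's cell: 553.4535 (6 vertices)

1. box [0,79]×[0,37]: [(0, 0) (79, 0) (79, 37) (0, 37)]
2. ⊥bis P4·P0 via (46.575,15.835): [(0, 32.6306) (79, 4.1421) (79, 37) (0, 37)]  |A|=1470.4789
3. ⊥bis P4·P1 via (54.065,13.935): [(0, 32.6306) (53.3042, 13.4084) (79, 31.1952) (79, 37) (0, 37)]  |A|=1122.903
4. ⊥bis P4·P2 via (29.23,17.725): [(28.2675, 22.4369) (53.3042, 13.4084) (79, 31.1952) (79, 37) (25.2928, 37)]  |A|=876.9764
5. ⊥bis P4·P3 via (43.28,24.265): [(40.3478, 18.0806) (53.3042, 13.4084) (79, 31.1952) (79, 37) (49.3179, 37)]  |A|=568.2218
6. ⊥bis P4·P5 via (43.775,21.33): [(43.5165, 24.7638) (44.1221, 16.7196) (53.3042, 13.4084) (79, 31.1952) (79, 37) (49.3179, 37)]  |A|=553.4535
7. ⊥bis P4·P6 via (35.27,24.64): [(43.5165, 24.7638) (44.1221, 16.7196) (53.3042, 13.4084) (79, 31.1952) (79, 37) (49.3179, 37)]  |A|=553.4535
8. canonical 6-gon: [(43.5165, 24.7638) (44.1221, 16.7196) (53.3042, 13.4084) (79, 31.1952) (79, 37) (49.3179, 37)]
9. shoelace: 553.4535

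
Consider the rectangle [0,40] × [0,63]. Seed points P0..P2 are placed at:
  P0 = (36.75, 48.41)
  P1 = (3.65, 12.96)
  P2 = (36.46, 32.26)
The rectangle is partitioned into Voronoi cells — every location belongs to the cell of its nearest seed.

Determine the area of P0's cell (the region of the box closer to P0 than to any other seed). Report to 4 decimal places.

Area of P0's cell: 854.7254

1. box [0,40]×[0,63]: [(0, 0) (40, 0) (40, 63) (0, 63)]
2. ⊥bis P0·P1 via (20.2,30.685): [(0, 49.5459) (40, 12.1976) (40, 63) (0, 63)]  |A|=1285.1303
3. ⊥bis P0·P2 via (36.605,40.335): [(0, 49.5459) (9.3405, 40.8246) (40, 40.274) (40, 63) (0, 63)]  |A|=854.7254
4. canonical 5-gon: [(0, 49.5459) (9.3405, 40.8246) (40, 40.274) (40, 63) (0, 63)]
5. shoelace: 854.7254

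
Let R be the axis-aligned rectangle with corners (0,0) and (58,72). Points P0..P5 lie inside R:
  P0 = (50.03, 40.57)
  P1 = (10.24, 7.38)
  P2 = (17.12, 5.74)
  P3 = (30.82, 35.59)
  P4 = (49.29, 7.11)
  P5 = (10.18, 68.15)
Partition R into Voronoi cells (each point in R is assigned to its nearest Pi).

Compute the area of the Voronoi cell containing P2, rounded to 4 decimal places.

1. box [0,58]×[0,72]: [(0, 0) (58, 0) (58, 72) (0, 72)]
2. ⊥bis P2·P0 via (33.575,23.155): [(0, 54.8792) (0, 0) (58, 0) (58, 0.0764)]  |A|=1593.7126
3. ⊥bis P2·P1 via (13.68,6.56): [(20.5659, 35.447) (12.1163, 0) (58, 0) (58, 0.0764)]  |A|=814.6509
4. ⊥bis P2·P3 via (23.97,20.665): [(47.7716, 9.741) (17.7254, 23.531) (12.1163, 0) (58, 0) (58, 0.0764)]  |A|=616.051
5. ⊥bis P2·P4 via (33.205,6.425): [(32.7706, 16.6259) (17.7254, 23.531) (12.1163, 0) (33.4786, 0)]  |A|=373.9638
6. ⊥bis P2·P5 via (13.65,36.945): [(32.7706, 16.6259) (17.7254, 23.531) (12.1163, 0) (33.4786, 0)]  |A|=373.9638
7. canonical 4-gon: [(32.7706, 16.6259) (17.7254, 23.531) (12.1163, 0) (33.4786, 0)]
8. shoelace: 373.9638

Area of P2's cell: 373.9638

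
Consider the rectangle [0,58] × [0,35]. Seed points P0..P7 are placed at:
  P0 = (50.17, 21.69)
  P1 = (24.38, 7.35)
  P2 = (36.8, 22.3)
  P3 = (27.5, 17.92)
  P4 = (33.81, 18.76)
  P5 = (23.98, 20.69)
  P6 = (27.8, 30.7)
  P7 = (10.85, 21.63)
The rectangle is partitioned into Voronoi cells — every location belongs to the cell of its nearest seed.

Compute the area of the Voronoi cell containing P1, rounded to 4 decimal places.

1. box [0,58]×[0,35]: [(0, 0) (58, 0) (58, 35) (0, 35)]
2. ⊥bis P1·P0 via (37.275,14.52): [(0, 0) (45.3485, 0) (25.8875, 35) (0, 35)]  |A|=1246.6311
3. ⊥bis P1·P2 via (30.59,14.825): [(0, 0) (45.3485, 0) (42.6989, 4.7653) (6.3053, 35) (0, 35)]  |A|=950.5995
4. ⊥bis P1·P3 via (25.94,12.635): [(0, 20.2918) (0, 0) (45.3485, 0) (42.6989, 4.7653) (37.2416, 9.299)]  |A|=595.6959
5. ⊥bis P1·P4 via (29.095,13.055): [(31.6384, 10.953) (0, 20.2918) (0, 0) (44.8911, 0)]  |A|=566.8463
6. ⊥bis P1·P5 via (24.18,14.02): [(31.6384, 10.953) (21.5183, 13.9402) (0, 13.295) (0, 0) (44.8911, 0)]  |A|=491.566
7. ⊥bis P1·P6 via (26.09,19.025): [(31.6384, 10.953) (21.5183, 13.9402) (0, 13.295) (0, 0) (44.8911, 0)]  |A|=491.566
8. ⊥bis P1·P7 via (17.615,14.49): [(31.6384, 10.953) (21.5183, 13.9402) (16.8882, 13.8014) (2.3218, 0) (44.8911, 0)]  |A|=363.2802
9. canonical 5-gon: [(31.6384, 10.953) (21.5183, 13.9402) (16.8882, 13.8014) (2.3218, 0) (44.8911, 0)]
10. shoelace: 363.2802

Area of P1's cell: 363.2802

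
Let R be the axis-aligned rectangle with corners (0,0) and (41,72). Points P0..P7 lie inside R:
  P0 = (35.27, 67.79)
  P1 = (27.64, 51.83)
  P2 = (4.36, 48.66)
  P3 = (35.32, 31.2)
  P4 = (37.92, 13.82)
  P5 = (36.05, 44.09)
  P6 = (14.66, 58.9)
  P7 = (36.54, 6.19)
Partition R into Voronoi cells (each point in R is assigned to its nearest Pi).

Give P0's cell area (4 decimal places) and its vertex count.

Area of P0's cell: 222.5424 (5 vertices)

1. box [0,41]×[0,72]: [(0, 0) (41, 0) (41, 72) (0, 72)]
2. ⊥bis P0·P1 via (31.455,59.81): [(41, 55.2468) (41, 72) (5.9567, 72)]  |A|=293.5438
3. ⊥bis P0·P2 via (19.815,58.225): [(13.5307, 68.3791) (41, 55.2468) (41, 72) (11.2897, 72)]  |A|=283.8884
4. ⊥bis P0·P3 via (35.295,49.495): [(13.5307, 68.3791) (41, 55.2468) (41, 72) (11.2897, 72)]  |A|=283.8884
5. ⊥bis P0·P4 via (36.595,40.805): [(13.5307, 68.3791) (41, 55.2468) (41, 72) (11.2897, 72)]  |A|=283.8884
6. ⊥bis P0·P5 via (35.66,55.94): [(13.5307, 68.3791) (39.2995, 56.0598) (41, 56.1157) (41, 72) (11.2897, 72)]  |A|=283.1496
7. ⊥bis P0·P6 via (24.965,63.345): [(25.1999, 62.8004) (39.2995, 56.0598) (41, 56.1157) (41, 72) (21.2317, 72)]  |A|=222.5424
8. ⊥bis P0·P7 via (35.905,36.99): [(25.1999, 62.8004) (39.2995, 56.0598) (41, 56.1157) (41, 72) (21.2317, 72)]  |A|=222.5424
9. canonical 5-gon: [(25.1999, 62.8004) (39.2995, 56.0598) (41, 56.1157) (41, 72) (21.2317, 72)]
10. shoelace: 222.5424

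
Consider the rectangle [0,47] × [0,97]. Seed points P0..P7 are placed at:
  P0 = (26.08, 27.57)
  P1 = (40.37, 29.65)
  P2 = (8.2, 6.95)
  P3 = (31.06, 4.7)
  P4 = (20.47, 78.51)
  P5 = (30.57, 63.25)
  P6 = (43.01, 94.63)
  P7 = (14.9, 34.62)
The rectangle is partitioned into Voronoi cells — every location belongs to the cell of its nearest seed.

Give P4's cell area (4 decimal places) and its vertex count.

Area of P4's cell: 1010.6511 (5 vertices)

1. box [0,47]×[0,97]: [(0, 0) (47, 0) (47, 97) (0, 97)]
2. ⊥bis P4·P0 via (23.275,53.04): [(0, 50.4767) (47, 55.6528) (47, 97) (0, 97)]  |A|=2064.9554
3. ⊥bis P4·P1 via (30.42,54.08): [(0, 50.4767) (29.5682, 53.7331) (47, 60.8328) (47, 97) (0, 97)]  |A|=2019.8071
4. ⊥bis P4·P2 via (14.335,42.73): [(0, 50.4767) (29.5682, 53.7331) (47, 60.8328) (47, 97) (0, 97)]  |A|=2019.8071
5. ⊥bis P4·P3 via (25.765,41.605): [(0, 50.4767) (29.5682, 53.7331) (47, 60.8328) (47, 97) (0, 97)]  |A|=2019.8071
6. ⊥bis P4·P5 via (25.52,70.88): [(0, 53.9893) (47, 85.0968) (47, 97) (0, 97)]  |A|=1290.4771
7. ⊥bis P4·P6 via (31.74,86.57): [(0, 53.9893) (37.3577, 78.7149) (24.2807, 97) (0, 97)]  |A|=1025.3785
8. ⊥bis P4·P7 via (17.685,56.565): [(0, 58.8094) (6.1109, 58.0339) (37.3577, 78.7149) (24.2807, 97) (0, 97)]  |A|=1010.6511
9. canonical 5-gon: [(0, 58.8094) (6.1109, 58.0339) (37.3577, 78.7149) (24.2807, 97) (0, 97)]
10. shoelace: 1010.6511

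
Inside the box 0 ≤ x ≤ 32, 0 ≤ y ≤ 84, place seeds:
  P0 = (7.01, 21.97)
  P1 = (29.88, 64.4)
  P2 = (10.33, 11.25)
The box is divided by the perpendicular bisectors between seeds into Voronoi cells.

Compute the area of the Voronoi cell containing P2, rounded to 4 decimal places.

Area of P2's cell: 604.1636

1. box [0,32]×[0,84]: [(0, 0) (32, 0) (32, 84) (0, 84)]
2. ⊥bis P2·P0 via (8.67,16.61): [(0, 13.9249) (0, 0) (32, 0) (32, 23.8353)]  |A|=604.1636
3. ⊥bis P2·P1 via (20.105,37.825): [(0, 13.9249) (0, 0) (32, 0) (32, 23.8353)]  |A|=604.1636
4. canonical 4-gon: [(0, 13.9249) (0, 0) (32, 0) (32, 23.8353)]
5. shoelace: 604.1636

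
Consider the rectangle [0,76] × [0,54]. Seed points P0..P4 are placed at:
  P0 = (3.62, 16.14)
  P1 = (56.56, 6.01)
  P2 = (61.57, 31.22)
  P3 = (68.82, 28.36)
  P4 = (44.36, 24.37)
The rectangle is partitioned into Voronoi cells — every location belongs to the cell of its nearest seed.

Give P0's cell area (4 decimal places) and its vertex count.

1. box [0,76]×[0,54]: [(0, 0) (76, 0) (76, 54) (0, 54)]
2. ⊥bis P0·P1 via (30.09,11.075): [(0, 0) (27.9708, 0) (38.3036, 54) (0, 54)]  |A|=1789.4103
3. ⊥bis P0·P2 via (32.595,23.68): [(0, 0) (27.9708, 0) (32.5414, 23.8861) (24.705, 54) (0, 54)]  |A|=1584.6559
4. ⊥bis P0·P3 via (36.22,22.25): [(0, 0) (27.9708, 0) (32.5414, 23.8861) (24.705, 54) (0, 54)]  |A|=1584.6559
5. ⊥bis P0·P4 via (23.99,20.255): [(0, 0) (27.9708, 0) (28.0248, 0.2821) (17.1731, 54) (0, 54)]  |A|=1221.8652
6. canonical 5-gon: [(0, 0) (27.9708, 0) (28.0248, 0.2821) (17.1731, 54) (0, 54)]
7. shoelace: 1221.8652

Area of P0's cell: 1221.8652 (5 vertices)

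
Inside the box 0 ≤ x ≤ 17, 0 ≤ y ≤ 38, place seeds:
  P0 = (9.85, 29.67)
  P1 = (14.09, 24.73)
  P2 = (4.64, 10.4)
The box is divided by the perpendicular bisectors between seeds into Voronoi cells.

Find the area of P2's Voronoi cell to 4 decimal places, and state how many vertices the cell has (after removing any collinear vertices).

Area of P2's cell: 304.3804 (5 vertices)

1. box [0,17]×[0,38]: [(0, 0) (17, 0) (17, 38) (0, 38)]
2. ⊥bis P2·P0 via (7.245,20.035): [(0, 21.9938) (0, 0) (17, 0) (17, 17.3976)]  |A|=334.8267
3. ⊥bis P2·P1 via (9.365,17.565): [(4.49, 20.7799) (0, 21.9938) (0, 0) (17, 0) (17, 12.5301)]  |A|=304.3804
4. canonical 5-gon: [(4.49, 20.7799) (0, 21.9938) (0, 0) (17, 0) (17, 12.5301)]
5. shoelace: 304.3804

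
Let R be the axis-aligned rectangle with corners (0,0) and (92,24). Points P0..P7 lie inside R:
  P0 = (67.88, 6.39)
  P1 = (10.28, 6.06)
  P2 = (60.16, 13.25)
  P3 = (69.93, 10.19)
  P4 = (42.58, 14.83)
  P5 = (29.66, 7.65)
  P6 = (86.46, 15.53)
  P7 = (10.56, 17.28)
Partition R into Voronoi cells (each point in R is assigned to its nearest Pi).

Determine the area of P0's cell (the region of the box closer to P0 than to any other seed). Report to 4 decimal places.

Area of P0's cell: 152.0329

1. box [0,92]×[0,24]: [(0, 0) (92, 0) (92, 24) (0, 24)]
2. ⊥bis P0·P1 via (39.08,6.225): [(39.1157, 0) (92, 0) (92, 24) (38.9782, 24)]  |A|=1270.8741
3. ⊥bis P0·P2 via (64.02,9.82): [(55.2939, 0) (92, 0) (92, 24) (76.6204, 24)]  |A|=625.0284
4. ⊥bis P0·P3 via (68.905,8.29): [(64.6839, 10.5672) (55.2939, 0) (84.2718, 0)]  |A|=153.107
5. ⊥bis P0·P4 via (55.23,10.61): [(64.6839, 10.5672) (55.2939, 0) (84.2718, 0)]  |A|=153.107
6. ⊥bis P0·P5 via (48.77,7.02): [(64.6839, 10.5672) (55.2939, 0) (84.2718, 0)]  |A|=153.107
7. ⊥bis P0·P6 via (77.17,10.96): [(81.9437, 1.256) (64.6839, 10.5672) (55.2939, 0) (82.5615, 0)]  |A|=152.0329
8. ⊥bis P0·P7 via (39.22,11.835): [(81.9437, 1.256) (64.6839, 10.5672) (55.2939, 0) (82.5615, 0)]  |A|=152.0329
9. canonical 4-gon: [(81.9437, 1.256) (64.6839, 10.5672) (55.2939, 0) (82.5615, 0)]
10. shoelace: 152.0329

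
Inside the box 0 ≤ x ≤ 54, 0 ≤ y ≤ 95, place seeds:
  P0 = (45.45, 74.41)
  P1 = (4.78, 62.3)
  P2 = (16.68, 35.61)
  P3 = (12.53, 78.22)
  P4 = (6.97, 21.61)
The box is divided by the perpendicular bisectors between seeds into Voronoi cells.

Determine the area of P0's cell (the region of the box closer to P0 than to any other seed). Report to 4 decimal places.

Area of P0's cell: 1191.4211

1. box [0,54]×[0,95]: [(0, 0) (54, 0) (54, 95) (0, 95)]
2. ⊥bis P0·P1 via (25.115,68.355): [(45.4686, 0) (54, 0) (54, 95) (17.1811, 95)]  |A|=2154.1405
3. ⊥bis P0·P2 via (31.065,55.01): [(28.5286, 56.8907) (54, 38.0038) (54, 95) (17.1811, 95)]  |A|=1427.4561
4. ⊥bis P0·P3 via (28.99,76.315): [(27.242, 61.2117) (28.5286, 56.8907) (54, 38.0038) (54, 95) (31.1525, 95)]  |A|=1191.4211
5. ⊥bis P0·P4 via (26.21,48.01): [(27.242, 61.2117) (28.5286, 56.8907) (54, 38.0038) (54, 95) (31.1525, 95)]  |A|=1191.4211
6. canonical 5-gon: [(27.242, 61.2117) (28.5286, 56.8907) (54, 38.0038) (54, 95) (31.1525, 95)]
7. shoelace: 1191.4211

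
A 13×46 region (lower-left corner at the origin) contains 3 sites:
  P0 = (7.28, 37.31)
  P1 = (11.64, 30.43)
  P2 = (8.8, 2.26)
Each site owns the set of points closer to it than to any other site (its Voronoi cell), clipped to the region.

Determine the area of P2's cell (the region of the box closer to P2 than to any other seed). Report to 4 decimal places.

Area of P2's cell: 217.3605

1. box [0,13]×[0,46]: [(0, 0) (13, 0) (13, 46) (0, 46)]
2. ⊥bis P2·P0 via (8.04,19.785): [(0, 19.4363) (0, 0) (13, 0) (13, 20.0001)]  |A|=256.3368
3. ⊥bis P2·P1 via (10.22,16.345): [(0, 17.3753) (0, 0) (13, 0) (13, 16.0647)]  |A|=217.3605
4. canonical 4-gon: [(0, 17.3753) (0, 0) (13, 0) (13, 16.0647)]
5. shoelace: 217.3605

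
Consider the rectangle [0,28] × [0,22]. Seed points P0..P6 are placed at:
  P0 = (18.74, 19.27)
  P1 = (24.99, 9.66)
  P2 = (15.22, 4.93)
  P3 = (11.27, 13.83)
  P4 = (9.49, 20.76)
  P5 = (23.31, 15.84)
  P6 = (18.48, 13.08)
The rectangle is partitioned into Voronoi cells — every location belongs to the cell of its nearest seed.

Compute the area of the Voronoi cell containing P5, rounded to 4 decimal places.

1. box [0,28]×[0,22]: [(0, 0) (28, 0) (28, 22) (0, 22)]
2. ⊥bis P5·P0 via (21.025,17.555): [(7.8491, 0) (28, 0) (28, 22) (24.3612, 22)]  |A|=261.6864
3. ⊥bis P5·P1 via (24.15,12.75): [(15.6932, 10.4511) (28, 13.7966) (28, 22) (24.3612, 22)]  |A|=71.4912
4. ⊥bis P5·P2 via (19.265,10.385): [(16.9384, 12.1102) (18.2416, 11.1438) (28, 13.7966) (28, 22) (24.3612, 22)]  |A|=69.8084
5. ⊥bis P5·P3 via (17.29,14.835): [(17.5981, 12.9892) (17.8588, 11.4277) (18.2416, 11.1438) (28, 13.7966) (28, 22) (24.3612, 22)]  |A|=69.1788
6. ⊥bis P5·P4 via (16.4,18.3): [(17.5981, 12.9892) (17.8588, 11.4277) (18.2416, 11.1438) (28, 13.7966) (28, 22) (24.3612, 22)]  |A|=69.1788
7. ⊥bis P5·P6 via (20.895,14.46): [(19.9471, 16.1188) (22.1784, 12.214) (28, 13.7966) (28, 22) (24.3612, 22)]  |A|=56.8625
8. canonical 5-gon: [(19.9471, 16.1188) (22.1784, 12.214) (28, 13.7966) (28, 22) (24.3612, 22)]
9. shoelace: 56.8625

Area of P5's cell: 56.8625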